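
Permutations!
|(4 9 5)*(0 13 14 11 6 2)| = |(0 13 14 11 6 2)(4 9 5)| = 6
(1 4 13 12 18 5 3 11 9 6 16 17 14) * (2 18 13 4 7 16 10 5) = (1 7 16 17 14)(2 18)(3 11 9 6 10 5)(12 13) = [0, 7, 18, 11, 4, 3, 10, 16, 8, 6, 5, 9, 13, 12, 1, 15, 17, 14, 2]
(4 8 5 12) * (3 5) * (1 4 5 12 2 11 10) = (1 4 8 3 12 5 2 11 10) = [0, 4, 11, 12, 8, 2, 6, 7, 3, 9, 1, 10, 5]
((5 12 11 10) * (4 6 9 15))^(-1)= (4 15 9 6)(5 10 11 12)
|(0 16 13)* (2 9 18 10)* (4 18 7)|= |(0 16 13)(2 9 7 4 18 10)|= 6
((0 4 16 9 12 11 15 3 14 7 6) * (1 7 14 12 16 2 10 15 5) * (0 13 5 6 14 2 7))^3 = ((0 4 7 14 2 10 15 3 12 11 6 13 5 1)(9 16))^3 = (0 14 15 11 5 4 2 3 6 1 7 10 12 13)(9 16)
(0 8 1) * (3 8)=(0 3 8 1)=[3, 0, 2, 8, 4, 5, 6, 7, 1]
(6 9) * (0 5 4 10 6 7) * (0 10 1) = [5, 0, 2, 3, 1, 4, 9, 10, 8, 7, 6] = (0 5 4 1)(6 9 7 10)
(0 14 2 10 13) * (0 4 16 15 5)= [14, 1, 10, 3, 16, 0, 6, 7, 8, 9, 13, 11, 12, 4, 2, 5, 15]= (0 14 2 10 13 4 16 15 5)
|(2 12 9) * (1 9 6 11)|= |(1 9 2 12 6 11)|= 6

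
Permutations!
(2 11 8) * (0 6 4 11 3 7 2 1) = (0 6 4 11 8 1)(2 3 7) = [6, 0, 3, 7, 11, 5, 4, 2, 1, 9, 10, 8]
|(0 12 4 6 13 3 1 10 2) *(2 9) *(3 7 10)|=18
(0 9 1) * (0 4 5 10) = (0 9 1 4 5 10) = [9, 4, 2, 3, 5, 10, 6, 7, 8, 1, 0]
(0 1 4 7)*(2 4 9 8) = (0 1 9 8 2 4 7) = [1, 9, 4, 3, 7, 5, 6, 0, 2, 8]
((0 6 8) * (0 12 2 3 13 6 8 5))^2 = ((0 8 12 2 3 13 6 5))^2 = (0 12 3 6)(2 13 5 8)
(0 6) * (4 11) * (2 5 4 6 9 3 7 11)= (0 9 3 7 11 6)(2 5 4)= [9, 1, 5, 7, 2, 4, 0, 11, 8, 3, 10, 6]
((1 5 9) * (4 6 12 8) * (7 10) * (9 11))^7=(1 9 11 5)(4 8 12 6)(7 10)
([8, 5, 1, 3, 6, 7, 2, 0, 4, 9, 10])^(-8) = (10)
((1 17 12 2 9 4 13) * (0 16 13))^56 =(0 13 17 2 4 16 1 12 9)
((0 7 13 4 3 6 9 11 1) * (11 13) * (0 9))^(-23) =((0 7 11 1 9 13 4 3 6))^(-23) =(0 9 6 1 3 11 4 7 13)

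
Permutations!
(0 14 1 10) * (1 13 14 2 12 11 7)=(0 2 12 11 7 1 10)(13 14)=[2, 10, 12, 3, 4, 5, 6, 1, 8, 9, 0, 7, 11, 14, 13]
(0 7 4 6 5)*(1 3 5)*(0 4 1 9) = (0 7 1 3 5 4 6 9) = [7, 3, 2, 5, 6, 4, 9, 1, 8, 0]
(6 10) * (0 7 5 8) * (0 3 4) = (0 7 5 8 3 4)(6 10) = [7, 1, 2, 4, 0, 8, 10, 5, 3, 9, 6]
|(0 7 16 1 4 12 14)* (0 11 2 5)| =|(0 7 16 1 4 12 14 11 2 5)| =10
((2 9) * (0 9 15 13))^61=(0 9 2 15 13)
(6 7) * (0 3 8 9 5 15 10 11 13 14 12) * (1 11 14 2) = (0 3 8 9 5 15 10 14 12)(1 11 13 2)(6 7) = [3, 11, 1, 8, 4, 15, 7, 6, 9, 5, 14, 13, 0, 2, 12, 10]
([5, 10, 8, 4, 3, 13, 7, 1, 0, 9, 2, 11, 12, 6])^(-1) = (0 8 2 10 1 7 6 13 5)(3 4)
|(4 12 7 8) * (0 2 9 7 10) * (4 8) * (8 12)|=|(0 2 9 7 4 8 12 10)|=8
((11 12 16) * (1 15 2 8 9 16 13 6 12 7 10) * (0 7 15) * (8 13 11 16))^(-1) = ((16)(0 7 10 1)(2 13 6 12 11 15)(8 9))^(-1) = (16)(0 1 10 7)(2 15 11 12 6 13)(8 9)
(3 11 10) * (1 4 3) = (1 4 3 11 10) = [0, 4, 2, 11, 3, 5, 6, 7, 8, 9, 1, 10]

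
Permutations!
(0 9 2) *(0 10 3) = [9, 1, 10, 0, 4, 5, 6, 7, 8, 2, 3] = (0 9 2 10 3)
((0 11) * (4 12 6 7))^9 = ((0 11)(4 12 6 7))^9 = (0 11)(4 12 6 7)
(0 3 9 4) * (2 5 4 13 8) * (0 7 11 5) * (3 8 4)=(0 8 2)(3 9 13 4 7 11 5)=[8, 1, 0, 9, 7, 3, 6, 11, 2, 13, 10, 5, 12, 4]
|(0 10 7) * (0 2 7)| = |(0 10)(2 7)| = 2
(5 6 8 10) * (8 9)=(5 6 9 8 10)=[0, 1, 2, 3, 4, 6, 9, 7, 10, 8, 5]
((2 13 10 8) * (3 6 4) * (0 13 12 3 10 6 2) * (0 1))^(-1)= (0 1 8 10 4 6 13)(2 3 12)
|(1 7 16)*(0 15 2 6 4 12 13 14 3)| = 9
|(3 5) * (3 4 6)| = 4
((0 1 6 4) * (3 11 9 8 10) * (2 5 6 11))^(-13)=(0 6 2 10 9 1 4 5 3 8 11)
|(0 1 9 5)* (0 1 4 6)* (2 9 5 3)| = 6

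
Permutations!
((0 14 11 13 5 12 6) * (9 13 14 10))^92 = ((0 10 9 13 5 12 6)(11 14))^92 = (14)(0 10 9 13 5 12 6)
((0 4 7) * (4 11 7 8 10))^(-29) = (0 11 7)(4 8 10)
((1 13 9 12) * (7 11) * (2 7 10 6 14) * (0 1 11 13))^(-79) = (0 1)(2 13 12 10 14 7 9 11 6)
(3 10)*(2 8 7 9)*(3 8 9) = (2 9)(3 10 8 7) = [0, 1, 9, 10, 4, 5, 6, 3, 7, 2, 8]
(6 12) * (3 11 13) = [0, 1, 2, 11, 4, 5, 12, 7, 8, 9, 10, 13, 6, 3] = (3 11 13)(6 12)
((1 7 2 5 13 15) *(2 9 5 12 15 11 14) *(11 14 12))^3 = ((1 7 9 5 13 14 2 11 12 15))^3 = (1 5 2 15 9 14 12 7 13 11)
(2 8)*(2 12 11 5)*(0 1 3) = [1, 3, 8, 0, 4, 2, 6, 7, 12, 9, 10, 5, 11] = (0 1 3)(2 8 12 11 5)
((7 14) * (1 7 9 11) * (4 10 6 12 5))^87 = ((1 7 14 9 11)(4 10 6 12 5))^87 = (1 14 11 7 9)(4 6 5 10 12)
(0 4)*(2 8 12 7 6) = [4, 1, 8, 3, 0, 5, 2, 6, 12, 9, 10, 11, 7] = (0 4)(2 8 12 7 6)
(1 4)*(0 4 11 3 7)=[4, 11, 2, 7, 1, 5, 6, 0, 8, 9, 10, 3]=(0 4 1 11 3 7)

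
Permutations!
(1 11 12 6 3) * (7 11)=(1 7 11 12 6 3)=[0, 7, 2, 1, 4, 5, 3, 11, 8, 9, 10, 12, 6]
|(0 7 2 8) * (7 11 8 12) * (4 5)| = 6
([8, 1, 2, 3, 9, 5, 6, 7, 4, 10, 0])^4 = (0 10 9 4 8)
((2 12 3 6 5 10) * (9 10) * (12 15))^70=((2 15 12 3 6 5 9 10))^70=(2 9 6 12)(3 15 10 5)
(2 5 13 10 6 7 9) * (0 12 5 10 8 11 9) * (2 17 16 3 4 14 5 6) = (0 12 6 7)(2 10)(3 4 14 5 13 8 11 9 17 16) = [12, 1, 10, 4, 14, 13, 7, 0, 11, 17, 2, 9, 6, 8, 5, 15, 3, 16]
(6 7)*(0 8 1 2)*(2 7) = [8, 7, 0, 3, 4, 5, 2, 6, 1] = (0 8 1 7 6 2)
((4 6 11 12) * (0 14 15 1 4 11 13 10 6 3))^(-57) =(0 1)(3 15)(4 14)(11 12)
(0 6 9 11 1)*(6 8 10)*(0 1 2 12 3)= (0 8 10 6 9 11 2 12 3)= [8, 1, 12, 0, 4, 5, 9, 7, 10, 11, 6, 2, 3]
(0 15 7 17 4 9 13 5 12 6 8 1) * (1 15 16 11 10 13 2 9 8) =[16, 0, 9, 3, 8, 12, 1, 17, 15, 2, 13, 10, 6, 5, 14, 7, 11, 4] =(0 16 11 10 13 5 12 6 1)(2 9)(4 8 15 7 17)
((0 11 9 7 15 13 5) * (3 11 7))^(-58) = (0 15 5 7 13)(3 9 11)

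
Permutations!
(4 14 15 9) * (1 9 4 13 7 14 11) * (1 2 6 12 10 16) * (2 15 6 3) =(1 9 13 7 14 6 12 10 16)(2 3)(4 11 15) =[0, 9, 3, 2, 11, 5, 12, 14, 8, 13, 16, 15, 10, 7, 6, 4, 1]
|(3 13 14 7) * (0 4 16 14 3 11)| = |(0 4 16 14 7 11)(3 13)| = 6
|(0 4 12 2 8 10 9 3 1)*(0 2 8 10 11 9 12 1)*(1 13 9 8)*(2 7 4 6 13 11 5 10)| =40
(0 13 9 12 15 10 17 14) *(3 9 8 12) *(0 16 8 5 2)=[13, 1, 0, 9, 4, 2, 6, 7, 12, 3, 17, 11, 15, 5, 16, 10, 8, 14]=(0 13 5 2)(3 9)(8 12 15 10 17 14 16)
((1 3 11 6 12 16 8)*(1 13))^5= (1 16 11 13 12 3 8 6)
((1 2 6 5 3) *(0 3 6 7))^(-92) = (0 2 3 7 1)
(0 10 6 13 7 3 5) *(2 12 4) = (0 10 6 13 7 3 5)(2 12 4) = [10, 1, 12, 5, 2, 0, 13, 3, 8, 9, 6, 11, 4, 7]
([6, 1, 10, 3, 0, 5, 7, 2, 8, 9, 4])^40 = [10, 1, 6, 3, 2, 5, 4, 0, 8, 9, 7]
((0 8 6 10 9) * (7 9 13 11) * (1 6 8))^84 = (0 13)(1 11)(6 7)(9 10)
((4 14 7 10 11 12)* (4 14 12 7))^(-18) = (14) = ((4 12 14)(7 10 11))^(-18)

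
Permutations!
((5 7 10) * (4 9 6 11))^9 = ((4 9 6 11)(5 7 10))^9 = (4 9 6 11)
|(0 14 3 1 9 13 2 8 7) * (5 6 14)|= |(0 5 6 14 3 1 9 13 2 8 7)|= 11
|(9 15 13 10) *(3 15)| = 5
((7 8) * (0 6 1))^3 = (7 8)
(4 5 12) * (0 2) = (0 2)(4 5 12) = [2, 1, 0, 3, 5, 12, 6, 7, 8, 9, 10, 11, 4]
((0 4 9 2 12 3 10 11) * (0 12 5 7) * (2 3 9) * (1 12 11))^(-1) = ((0 4 2 5 7)(1 12 9 3 10))^(-1) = (0 7 5 2 4)(1 10 3 9 12)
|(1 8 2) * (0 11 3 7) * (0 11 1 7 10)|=|(0 1 8 2 7 11 3 10)|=8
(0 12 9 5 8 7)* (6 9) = [12, 1, 2, 3, 4, 8, 9, 0, 7, 5, 10, 11, 6] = (0 12 6 9 5 8 7)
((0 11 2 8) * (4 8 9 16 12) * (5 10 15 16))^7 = ((0 11 2 9 5 10 15 16 12 4 8))^7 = (0 16 9 8 15 2 4 10 11 12 5)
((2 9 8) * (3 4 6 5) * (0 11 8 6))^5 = ((0 11 8 2 9 6 5 3 4))^5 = (0 6 11 5 8 3 2 4 9)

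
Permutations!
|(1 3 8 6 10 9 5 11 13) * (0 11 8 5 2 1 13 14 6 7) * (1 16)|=13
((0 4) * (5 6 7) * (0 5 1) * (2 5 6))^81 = (0 4 6 7 1)(2 5)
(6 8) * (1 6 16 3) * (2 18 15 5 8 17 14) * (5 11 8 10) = (1 6 17 14 2 18 15 11 8 16 3)(5 10) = [0, 6, 18, 1, 4, 10, 17, 7, 16, 9, 5, 8, 12, 13, 2, 11, 3, 14, 15]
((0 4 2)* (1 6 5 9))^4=(9)(0 4 2)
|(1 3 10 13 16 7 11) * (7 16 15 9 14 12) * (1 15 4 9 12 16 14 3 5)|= 20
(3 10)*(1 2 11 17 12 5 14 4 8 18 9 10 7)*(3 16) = (1 2 11 17 12 5 14 4 8 18 9 10 16 3 7) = [0, 2, 11, 7, 8, 14, 6, 1, 18, 10, 16, 17, 5, 13, 4, 15, 3, 12, 9]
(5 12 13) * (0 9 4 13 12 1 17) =(0 9 4 13 5 1 17) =[9, 17, 2, 3, 13, 1, 6, 7, 8, 4, 10, 11, 12, 5, 14, 15, 16, 0]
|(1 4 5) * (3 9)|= 6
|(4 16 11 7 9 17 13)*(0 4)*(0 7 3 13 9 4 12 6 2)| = |(0 12 6 2)(3 13 7 4 16 11)(9 17)| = 12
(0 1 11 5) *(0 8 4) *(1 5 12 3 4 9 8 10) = (0 5 10 1 11 12 3 4)(8 9) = [5, 11, 2, 4, 0, 10, 6, 7, 9, 8, 1, 12, 3]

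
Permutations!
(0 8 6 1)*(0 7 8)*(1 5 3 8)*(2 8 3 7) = (1 2 8 6 5 7) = [0, 2, 8, 3, 4, 7, 5, 1, 6]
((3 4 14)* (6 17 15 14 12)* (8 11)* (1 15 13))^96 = ((1 15 14 3 4 12 6 17 13)(8 11))^96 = (1 6 3)(4 15 17)(12 14 13)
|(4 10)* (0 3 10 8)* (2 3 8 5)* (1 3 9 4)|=|(0 8)(1 3 10)(2 9 4 5)|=12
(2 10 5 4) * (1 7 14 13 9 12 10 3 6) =(1 7 14 13 9 12 10 5 4 2 3 6) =[0, 7, 3, 6, 2, 4, 1, 14, 8, 12, 5, 11, 10, 9, 13]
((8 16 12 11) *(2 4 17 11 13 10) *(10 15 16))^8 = (2 17 8)(4 11 10)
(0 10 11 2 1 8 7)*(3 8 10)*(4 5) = (0 3 8 7)(1 10 11 2)(4 5) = [3, 10, 1, 8, 5, 4, 6, 0, 7, 9, 11, 2]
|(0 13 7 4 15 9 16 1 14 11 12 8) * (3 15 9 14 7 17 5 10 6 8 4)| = 70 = |(0 13 17 5 10 6 8)(1 7 3 15 14 11 12 4 9 16)|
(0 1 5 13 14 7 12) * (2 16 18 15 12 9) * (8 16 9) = (0 1 5 13 14 7 8 16 18 15 12)(2 9) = [1, 5, 9, 3, 4, 13, 6, 8, 16, 2, 10, 11, 0, 14, 7, 12, 18, 17, 15]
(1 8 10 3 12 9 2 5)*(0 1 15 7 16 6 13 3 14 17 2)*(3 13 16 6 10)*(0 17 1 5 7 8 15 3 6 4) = (0 5 3 12 9 17 2 7 4)(1 15 8 6 16 10 14) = [5, 15, 7, 12, 0, 3, 16, 4, 6, 17, 14, 11, 9, 13, 1, 8, 10, 2]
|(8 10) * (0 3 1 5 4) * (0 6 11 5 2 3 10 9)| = |(0 10 8 9)(1 2 3)(4 6 11 5)| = 12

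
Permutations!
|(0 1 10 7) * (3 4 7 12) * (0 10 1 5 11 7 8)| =9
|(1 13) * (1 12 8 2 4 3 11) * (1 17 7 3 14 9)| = |(1 13 12 8 2 4 14 9)(3 11 17 7)| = 8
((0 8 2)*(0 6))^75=((0 8 2 6))^75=(0 6 2 8)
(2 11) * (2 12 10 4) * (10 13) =(2 11 12 13 10 4) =[0, 1, 11, 3, 2, 5, 6, 7, 8, 9, 4, 12, 13, 10]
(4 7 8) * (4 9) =(4 7 8 9) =[0, 1, 2, 3, 7, 5, 6, 8, 9, 4]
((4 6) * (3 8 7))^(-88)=((3 8 7)(4 6))^(-88)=(3 7 8)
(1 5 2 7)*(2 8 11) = [0, 5, 7, 3, 4, 8, 6, 1, 11, 9, 10, 2] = (1 5 8 11 2 7)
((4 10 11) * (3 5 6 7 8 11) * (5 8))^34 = (3 10 4 11 8)(5 6 7)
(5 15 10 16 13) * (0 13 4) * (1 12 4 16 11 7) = (16)(0 13 5 15 10 11 7 1 12 4) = [13, 12, 2, 3, 0, 15, 6, 1, 8, 9, 11, 7, 4, 5, 14, 10, 16]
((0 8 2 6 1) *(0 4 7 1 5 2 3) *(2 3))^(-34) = ((0 8 2 6 5 3)(1 4 7))^(-34) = (0 2 5)(1 7 4)(3 8 6)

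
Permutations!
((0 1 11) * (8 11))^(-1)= (0 11 8 1)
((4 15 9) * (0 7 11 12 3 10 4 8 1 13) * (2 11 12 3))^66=(0 7 12 2 11 3 10 4 15 9 8 1 13)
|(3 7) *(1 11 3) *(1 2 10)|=6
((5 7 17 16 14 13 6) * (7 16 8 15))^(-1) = (5 6 13 14 16)(7 15 8 17) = ((5 16 14 13 6)(7 17 8 15))^(-1)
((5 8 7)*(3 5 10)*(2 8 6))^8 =((2 8 7 10 3 5 6))^8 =(2 8 7 10 3 5 6)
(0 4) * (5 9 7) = (0 4)(5 9 7) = [4, 1, 2, 3, 0, 9, 6, 5, 8, 7]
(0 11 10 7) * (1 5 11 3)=(0 3 1 5 11 10 7)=[3, 5, 2, 1, 4, 11, 6, 0, 8, 9, 7, 10]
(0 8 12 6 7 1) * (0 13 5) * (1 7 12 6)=[8, 13, 2, 3, 4, 0, 12, 7, 6, 9, 10, 11, 1, 5]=(0 8 6 12 1 13 5)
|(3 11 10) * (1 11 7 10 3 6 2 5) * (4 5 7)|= 20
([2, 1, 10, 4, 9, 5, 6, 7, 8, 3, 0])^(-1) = (0 10 2)(3 9 4)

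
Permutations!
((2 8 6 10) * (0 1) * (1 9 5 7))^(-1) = ((0 9 5 7 1)(2 8 6 10))^(-1) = (0 1 7 5 9)(2 10 6 8)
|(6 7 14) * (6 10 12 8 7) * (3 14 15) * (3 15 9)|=|(15)(3 14 10 12 8 7 9)|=7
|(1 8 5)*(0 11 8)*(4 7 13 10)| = 20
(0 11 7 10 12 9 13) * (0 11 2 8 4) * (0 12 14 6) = (0 2 8 4 12 9 13 11 7 10 14 6) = [2, 1, 8, 3, 12, 5, 0, 10, 4, 13, 14, 7, 9, 11, 6]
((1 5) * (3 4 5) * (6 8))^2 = (8)(1 4)(3 5) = ((1 3 4 5)(6 8))^2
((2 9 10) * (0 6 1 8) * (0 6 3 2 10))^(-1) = (10)(0 9 2 3)(1 6 8)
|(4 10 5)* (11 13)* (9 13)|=|(4 10 5)(9 13 11)|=3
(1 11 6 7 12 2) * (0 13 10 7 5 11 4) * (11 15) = [13, 4, 1, 3, 0, 15, 5, 12, 8, 9, 7, 6, 2, 10, 14, 11] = (0 13 10 7 12 2 1 4)(5 15 11 6)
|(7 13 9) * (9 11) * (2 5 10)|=|(2 5 10)(7 13 11 9)|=12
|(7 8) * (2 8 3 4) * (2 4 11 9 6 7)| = 10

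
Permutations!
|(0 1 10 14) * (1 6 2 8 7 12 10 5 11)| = |(0 6 2 8 7 12 10 14)(1 5 11)| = 24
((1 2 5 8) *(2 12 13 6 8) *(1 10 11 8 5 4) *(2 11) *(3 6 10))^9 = (1 10)(2 12)(3 8 11 5 6)(4 13) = ((1 12 13 10 2 4)(3 6 5 11 8))^9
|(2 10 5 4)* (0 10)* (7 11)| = |(0 10 5 4 2)(7 11)| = 10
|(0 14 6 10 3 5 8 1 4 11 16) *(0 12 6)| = |(0 14)(1 4 11 16 12 6 10 3 5 8)| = 10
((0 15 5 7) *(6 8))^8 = (15)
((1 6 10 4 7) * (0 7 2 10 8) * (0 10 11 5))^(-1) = ((0 7 1 6 8 10 4 2 11 5))^(-1) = (0 5 11 2 4 10 8 6 1 7)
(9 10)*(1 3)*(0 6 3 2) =(0 6 3 1 2)(9 10) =[6, 2, 0, 1, 4, 5, 3, 7, 8, 10, 9]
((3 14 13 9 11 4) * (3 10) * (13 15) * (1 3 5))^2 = (1 14 13 11 10)(3 15 9 4 5)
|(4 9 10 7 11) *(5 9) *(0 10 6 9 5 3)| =|(0 10 7 11 4 3)(6 9)| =6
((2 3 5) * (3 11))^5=(2 11 3 5)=((2 11 3 5))^5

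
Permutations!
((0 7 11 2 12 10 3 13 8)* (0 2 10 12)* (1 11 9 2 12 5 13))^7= (0 2 9 7)(1 3 10 11)(5 12 8 13)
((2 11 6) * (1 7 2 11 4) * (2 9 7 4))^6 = ((1 4)(6 11)(7 9))^6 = (11)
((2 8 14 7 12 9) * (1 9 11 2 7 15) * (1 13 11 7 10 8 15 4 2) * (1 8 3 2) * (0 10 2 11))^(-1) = ((0 10 3 11 8 14 4 1 9 2 15 13)(7 12))^(-1) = (0 13 15 2 9 1 4 14 8 11 3 10)(7 12)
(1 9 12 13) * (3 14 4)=(1 9 12 13)(3 14 4)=[0, 9, 2, 14, 3, 5, 6, 7, 8, 12, 10, 11, 13, 1, 4]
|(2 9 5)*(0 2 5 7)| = 4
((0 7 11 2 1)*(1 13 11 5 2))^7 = ((0 7 5 2 13 11 1))^7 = (13)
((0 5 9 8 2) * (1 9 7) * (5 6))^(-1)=((0 6 5 7 1 9 8 2))^(-1)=(0 2 8 9 1 7 5 6)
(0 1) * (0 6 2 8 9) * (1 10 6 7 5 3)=(0 10 6 2 8 9)(1 7 5 3)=[10, 7, 8, 1, 4, 3, 2, 5, 9, 0, 6]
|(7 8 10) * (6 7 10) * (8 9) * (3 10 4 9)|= 7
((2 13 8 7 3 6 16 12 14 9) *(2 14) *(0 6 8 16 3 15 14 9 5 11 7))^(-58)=((0 6 3 8)(2 13 16 12)(5 11 7 15 14))^(-58)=(0 3)(2 16)(5 7 14 11 15)(6 8)(12 13)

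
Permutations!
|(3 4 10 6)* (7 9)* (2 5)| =4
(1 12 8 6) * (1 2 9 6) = (1 12 8)(2 9 6) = [0, 12, 9, 3, 4, 5, 2, 7, 1, 6, 10, 11, 8]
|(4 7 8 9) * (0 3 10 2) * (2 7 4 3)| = 10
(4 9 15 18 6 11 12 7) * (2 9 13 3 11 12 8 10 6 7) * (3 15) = [0, 1, 9, 11, 13, 5, 12, 4, 10, 3, 6, 8, 2, 15, 14, 18, 16, 17, 7] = (2 9 3 11 8 10 6 12)(4 13 15 18 7)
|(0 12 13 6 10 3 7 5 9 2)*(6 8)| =11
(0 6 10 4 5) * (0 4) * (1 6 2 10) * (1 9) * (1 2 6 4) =(0 6 9 2 10)(1 4 5) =[6, 4, 10, 3, 5, 1, 9, 7, 8, 2, 0]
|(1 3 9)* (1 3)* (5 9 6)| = 4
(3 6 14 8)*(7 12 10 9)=[0, 1, 2, 6, 4, 5, 14, 12, 3, 7, 9, 11, 10, 13, 8]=(3 6 14 8)(7 12 10 9)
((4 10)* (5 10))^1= (4 5 10)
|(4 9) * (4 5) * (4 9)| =|(5 9)| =2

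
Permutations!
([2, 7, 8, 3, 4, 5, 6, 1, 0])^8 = [8, 1, 0, 3, 4, 5, 6, 7, 2]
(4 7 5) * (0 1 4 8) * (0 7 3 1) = (1 4 3)(5 8 7) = [0, 4, 2, 1, 3, 8, 6, 5, 7]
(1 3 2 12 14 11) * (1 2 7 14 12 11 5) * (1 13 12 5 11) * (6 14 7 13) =(1 3 13 12 5 6 14 11 2) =[0, 3, 1, 13, 4, 6, 14, 7, 8, 9, 10, 2, 5, 12, 11]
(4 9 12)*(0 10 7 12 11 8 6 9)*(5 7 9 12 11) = [10, 1, 2, 3, 0, 7, 12, 11, 6, 5, 9, 8, 4] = (0 10 9 5 7 11 8 6 12 4)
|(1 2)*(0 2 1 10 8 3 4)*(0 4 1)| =|(0 2 10 8 3 1)| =6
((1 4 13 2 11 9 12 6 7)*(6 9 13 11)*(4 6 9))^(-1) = (1 7 6)(2 13 11 4 12 9)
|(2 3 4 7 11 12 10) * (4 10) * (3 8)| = 4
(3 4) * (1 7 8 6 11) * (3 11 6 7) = (1 3 4 11)(7 8) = [0, 3, 2, 4, 11, 5, 6, 8, 7, 9, 10, 1]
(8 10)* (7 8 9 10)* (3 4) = (3 4)(7 8)(9 10) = [0, 1, 2, 4, 3, 5, 6, 8, 7, 10, 9]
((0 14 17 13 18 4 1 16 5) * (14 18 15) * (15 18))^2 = (0 14 13 4 16)(1 5 15 17 18)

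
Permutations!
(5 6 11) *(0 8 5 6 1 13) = (0 8 5 1 13)(6 11) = [8, 13, 2, 3, 4, 1, 11, 7, 5, 9, 10, 6, 12, 0]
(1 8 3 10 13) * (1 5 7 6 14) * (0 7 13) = (0 7 6 14 1 8 3 10)(5 13) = [7, 8, 2, 10, 4, 13, 14, 6, 3, 9, 0, 11, 12, 5, 1]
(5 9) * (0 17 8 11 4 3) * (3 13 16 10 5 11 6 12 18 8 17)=(0 3)(4 13 16 10 5 9 11)(6 12 18 8)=[3, 1, 2, 0, 13, 9, 12, 7, 6, 11, 5, 4, 18, 16, 14, 15, 10, 17, 8]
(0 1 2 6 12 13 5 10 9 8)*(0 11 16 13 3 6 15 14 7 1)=(1 2 15 14 7)(3 6 12)(5 10 9 8 11 16 13)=[0, 2, 15, 6, 4, 10, 12, 1, 11, 8, 9, 16, 3, 5, 7, 14, 13]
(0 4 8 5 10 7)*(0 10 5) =[4, 1, 2, 3, 8, 5, 6, 10, 0, 9, 7] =(0 4 8)(7 10)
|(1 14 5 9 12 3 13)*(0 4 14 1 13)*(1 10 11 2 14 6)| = |(0 4 6 1 10 11 2 14 5 9 12 3)| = 12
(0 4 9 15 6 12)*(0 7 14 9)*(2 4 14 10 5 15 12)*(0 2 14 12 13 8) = (0 12 7 10 5 15 6 14 9 13 8)(2 4) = [12, 1, 4, 3, 2, 15, 14, 10, 0, 13, 5, 11, 7, 8, 9, 6]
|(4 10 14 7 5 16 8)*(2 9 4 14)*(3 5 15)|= 28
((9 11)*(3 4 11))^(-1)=(3 9 11 4)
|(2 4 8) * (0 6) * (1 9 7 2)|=|(0 6)(1 9 7 2 4 8)|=6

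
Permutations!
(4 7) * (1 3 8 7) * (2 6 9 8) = (1 3 2 6 9 8 7 4) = [0, 3, 6, 2, 1, 5, 9, 4, 7, 8]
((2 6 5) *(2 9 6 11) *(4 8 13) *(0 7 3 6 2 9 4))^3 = ((0 7 3 6 5 4 8 13)(2 11 9))^3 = (0 6 8 7 5 13 3 4)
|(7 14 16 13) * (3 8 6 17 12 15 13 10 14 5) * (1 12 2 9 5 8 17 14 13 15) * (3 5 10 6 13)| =30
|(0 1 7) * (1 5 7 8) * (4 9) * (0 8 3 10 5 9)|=|(0 9 4)(1 3 10 5 7 8)|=6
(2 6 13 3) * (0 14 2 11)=(0 14 2 6 13 3 11)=[14, 1, 6, 11, 4, 5, 13, 7, 8, 9, 10, 0, 12, 3, 2]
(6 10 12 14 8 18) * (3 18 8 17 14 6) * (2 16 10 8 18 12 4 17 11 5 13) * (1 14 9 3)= [0, 14, 16, 12, 17, 13, 8, 7, 18, 3, 4, 5, 6, 2, 11, 15, 10, 9, 1]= (1 14 11 5 13 2 16 10 4 17 9 3 12 6 8 18)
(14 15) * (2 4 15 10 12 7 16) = (2 4 15 14 10 12 7 16) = [0, 1, 4, 3, 15, 5, 6, 16, 8, 9, 12, 11, 7, 13, 10, 14, 2]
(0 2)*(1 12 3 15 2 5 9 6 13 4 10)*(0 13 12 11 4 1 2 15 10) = (15)(0 5 9 6 12 3 10 2 13 1 11 4) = [5, 11, 13, 10, 0, 9, 12, 7, 8, 6, 2, 4, 3, 1, 14, 15]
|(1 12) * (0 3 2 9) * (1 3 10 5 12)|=7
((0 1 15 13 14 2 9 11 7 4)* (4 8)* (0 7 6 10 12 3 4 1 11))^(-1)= (0 9 2 14 13 15 1 8 7 4 3 12 10 6 11)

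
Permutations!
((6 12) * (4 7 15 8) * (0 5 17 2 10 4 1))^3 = ((0 5 17 2 10 4 7 15 8 1)(6 12))^3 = (0 2 7 1 17 4 8 5 10 15)(6 12)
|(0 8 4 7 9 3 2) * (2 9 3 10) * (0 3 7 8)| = 4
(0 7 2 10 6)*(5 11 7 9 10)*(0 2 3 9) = (2 5 11 7 3 9 10 6) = [0, 1, 5, 9, 4, 11, 2, 3, 8, 10, 6, 7]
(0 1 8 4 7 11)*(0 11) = (11)(0 1 8 4 7) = [1, 8, 2, 3, 7, 5, 6, 0, 4, 9, 10, 11]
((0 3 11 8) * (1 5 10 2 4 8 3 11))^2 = ((0 11 3 1 5 10 2 4 8))^2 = (0 3 5 2 8 11 1 10 4)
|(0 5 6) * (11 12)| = 6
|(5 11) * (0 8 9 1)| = 4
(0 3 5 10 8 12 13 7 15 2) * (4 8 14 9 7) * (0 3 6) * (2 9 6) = (0 2 3 5 10 14 6)(4 8 12 13)(7 15 9) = [2, 1, 3, 5, 8, 10, 0, 15, 12, 7, 14, 11, 13, 4, 6, 9]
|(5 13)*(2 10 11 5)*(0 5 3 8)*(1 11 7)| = 10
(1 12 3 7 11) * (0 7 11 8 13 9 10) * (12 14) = (0 7 8 13 9 10)(1 14 12 3 11) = [7, 14, 2, 11, 4, 5, 6, 8, 13, 10, 0, 1, 3, 9, 12]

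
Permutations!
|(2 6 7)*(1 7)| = 4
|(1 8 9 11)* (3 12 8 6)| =|(1 6 3 12 8 9 11)| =7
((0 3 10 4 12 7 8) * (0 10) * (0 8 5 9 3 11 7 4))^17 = ((0 11 7 5 9 3 8 10)(4 12))^17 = (0 11 7 5 9 3 8 10)(4 12)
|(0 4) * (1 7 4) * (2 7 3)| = 6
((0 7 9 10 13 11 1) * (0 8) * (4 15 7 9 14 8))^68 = (0 10 11 4 7 8 9 13 1 15 14)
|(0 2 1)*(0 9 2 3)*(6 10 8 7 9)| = |(0 3)(1 6 10 8 7 9 2)| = 14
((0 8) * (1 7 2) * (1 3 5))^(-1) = (0 8)(1 5 3 2 7)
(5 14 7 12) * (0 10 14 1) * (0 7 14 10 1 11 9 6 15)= (0 1 7 12 5 11 9 6 15)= [1, 7, 2, 3, 4, 11, 15, 12, 8, 6, 10, 9, 5, 13, 14, 0]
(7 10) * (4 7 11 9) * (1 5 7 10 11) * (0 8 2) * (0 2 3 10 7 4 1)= (0 8 3 10)(1 5 4 7 11 9)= [8, 5, 2, 10, 7, 4, 6, 11, 3, 1, 0, 9]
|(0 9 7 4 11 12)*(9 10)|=7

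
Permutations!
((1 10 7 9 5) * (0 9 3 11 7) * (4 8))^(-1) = (0 10 1 5 9)(3 7 11)(4 8)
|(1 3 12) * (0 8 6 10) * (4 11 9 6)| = |(0 8 4 11 9 6 10)(1 3 12)| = 21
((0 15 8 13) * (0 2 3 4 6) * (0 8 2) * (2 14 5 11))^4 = ((0 15 14 5 11 2 3 4 6 8 13))^4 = (0 11 6 15 2 8 14 3 13 5 4)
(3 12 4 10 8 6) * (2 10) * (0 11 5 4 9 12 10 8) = (0 11 5 4 2 8 6 3 10)(9 12) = [11, 1, 8, 10, 2, 4, 3, 7, 6, 12, 0, 5, 9]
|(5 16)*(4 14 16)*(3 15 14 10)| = |(3 15 14 16 5 4 10)| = 7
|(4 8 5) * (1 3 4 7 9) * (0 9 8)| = |(0 9 1 3 4)(5 7 8)| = 15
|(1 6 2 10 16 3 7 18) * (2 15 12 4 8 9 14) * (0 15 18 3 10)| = 24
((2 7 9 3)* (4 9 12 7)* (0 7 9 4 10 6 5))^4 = (0 3 5 9 6 12 10 7 2)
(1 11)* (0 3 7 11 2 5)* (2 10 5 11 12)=(0 3 7 12 2 11 1 10 5)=[3, 10, 11, 7, 4, 0, 6, 12, 8, 9, 5, 1, 2]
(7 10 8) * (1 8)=(1 8 7 10)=[0, 8, 2, 3, 4, 5, 6, 10, 7, 9, 1]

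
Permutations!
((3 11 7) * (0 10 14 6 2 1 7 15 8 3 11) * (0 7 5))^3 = ((0 10 14 6 2 1 5)(3 7 11 15 8))^3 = (0 6 5 14 1 10 2)(3 15 7 8 11)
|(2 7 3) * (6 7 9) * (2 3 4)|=5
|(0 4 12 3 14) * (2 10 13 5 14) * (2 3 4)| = |(0 2 10 13 5 14)(4 12)| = 6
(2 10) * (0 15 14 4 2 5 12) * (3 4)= (0 15 14 3 4 2 10 5 12)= [15, 1, 10, 4, 2, 12, 6, 7, 8, 9, 5, 11, 0, 13, 3, 14]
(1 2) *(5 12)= (1 2)(5 12)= [0, 2, 1, 3, 4, 12, 6, 7, 8, 9, 10, 11, 5]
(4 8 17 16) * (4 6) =(4 8 17 16 6) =[0, 1, 2, 3, 8, 5, 4, 7, 17, 9, 10, 11, 12, 13, 14, 15, 6, 16]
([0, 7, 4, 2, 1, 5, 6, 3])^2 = (1 3 4 7 2)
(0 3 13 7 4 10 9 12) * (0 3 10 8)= [10, 1, 2, 13, 8, 5, 6, 4, 0, 12, 9, 11, 3, 7]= (0 10 9 12 3 13 7 4 8)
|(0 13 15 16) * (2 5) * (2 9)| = 12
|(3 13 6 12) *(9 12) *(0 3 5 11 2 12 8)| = 12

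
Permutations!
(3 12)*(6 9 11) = (3 12)(6 9 11) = [0, 1, 2, 12, 4, 5, 9, 7, 8, 11, 10, 6, 3]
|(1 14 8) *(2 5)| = |(1 14 8)(2 5)| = 6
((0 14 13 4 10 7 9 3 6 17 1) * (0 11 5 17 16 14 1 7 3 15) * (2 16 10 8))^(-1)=((0 1 11 5 17 7 9 15)(2 16 14 13 4 8)(3 6 10))^(-1)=(0 15 9 7 17 5 11 1)(2 8 4 13 14 16)(3 10 6)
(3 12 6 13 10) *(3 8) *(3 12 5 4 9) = (3 5 4 9)(6 13 10 8 12) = [0, 1, 2, 5, 9, 4, 13, 7, 12, 3, 8, 11, 6, 10]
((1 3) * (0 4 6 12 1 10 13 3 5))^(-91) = ((0 4 6 12 1 5)(3 10 13))^(-91) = (0 5 1 12 6 4)(3 13 10)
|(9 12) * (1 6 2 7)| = 4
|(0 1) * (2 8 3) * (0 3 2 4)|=|(0 1 3 4)(2 8)|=4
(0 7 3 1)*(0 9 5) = (0 7 3 1 9 5) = [7, 9, 2, 1, 4, 0, 6, 3, 8, 5]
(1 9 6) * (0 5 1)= [5, 9, 2, 3, 4, 1, 0, 7, 8, 6]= (0 5 1 9 6)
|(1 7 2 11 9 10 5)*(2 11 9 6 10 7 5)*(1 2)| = 8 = |(1 5 2 9 7 11 6 10)|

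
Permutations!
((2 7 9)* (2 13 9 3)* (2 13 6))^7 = ((2 7 3 13 9 6))^7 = (2 7 3 13 9 6)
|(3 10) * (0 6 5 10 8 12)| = |(0 6 5 10 3 8 12)| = 7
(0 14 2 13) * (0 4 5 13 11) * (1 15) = (0 14 2 11)(1 15)(4 5 13) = [14, 15, 11, 3, 5, 13, 6, 7, 8, 9, 10, 0, 12, 4, 2, 1]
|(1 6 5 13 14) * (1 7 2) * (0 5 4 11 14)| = |(0 5 13)(1 6 4 11 14 7 2)| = 21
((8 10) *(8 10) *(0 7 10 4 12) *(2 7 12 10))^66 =(12) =((0 12)(2 7)(4 10))^66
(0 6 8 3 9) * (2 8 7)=(0 6 7 2 8 3 9)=[6, 1, 8, 9, 4, 5, 7, 2, 3, 0]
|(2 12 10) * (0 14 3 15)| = 12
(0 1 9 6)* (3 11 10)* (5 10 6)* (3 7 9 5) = (0 1 5 10 7 9 3 11 6) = [1, 5, 2, 11, 4, 10, 0, 9, 8, 3, 7, 6]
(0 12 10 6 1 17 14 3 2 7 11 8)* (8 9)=(0 12 10 6 1 17 14 3 2 7 11 9 8)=[12, 17, 7, 2, 4, 5, 1, 11, 0, 8, 6, 9, 10, 13, 3, 15, 16, 14]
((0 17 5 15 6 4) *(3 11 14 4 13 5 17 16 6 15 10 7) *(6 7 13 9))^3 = ((17)(0 16 7 3 11 14 4)(5 10 13)(6 9))^3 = (17)(0 3 4 7 14 16 11)(6 9)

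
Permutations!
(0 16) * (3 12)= (0 16)(3 12)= [16, 1, 2, 12, 4, 5, 6, 7, 8, 9, 10, 11, 3, 13, 14, 15, 0]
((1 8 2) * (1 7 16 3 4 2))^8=(2 3 7 4 16)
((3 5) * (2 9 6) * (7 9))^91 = ((2 7 9 6)(3 5))^91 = (2 6 9 7)(3 5)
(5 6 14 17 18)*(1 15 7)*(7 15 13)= [0, 13, 2, 3, 4, 6, 14, 1, 8, 9, 10, 11, 12, 7, 17, 15, 16, 18, 5]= (1 13 7)(5 6 14 17 18)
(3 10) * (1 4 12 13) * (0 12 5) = (0 12 13 1 4 5)(3 10) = [12, 4, 2, 10, 5, 0, 6, 7, 8, 9, 3, 11, 13, 1]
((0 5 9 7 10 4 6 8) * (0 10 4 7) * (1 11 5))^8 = (0 5 1 9 11)(4 10 6 7 8)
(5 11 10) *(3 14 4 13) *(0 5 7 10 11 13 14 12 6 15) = (0 5 13 3 12 6 15)(4 14)(7 10) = [5, 1, 2, 12, 14, 13, 15, 10, 8, 9, 7, 11, 6, 3, 4, 0]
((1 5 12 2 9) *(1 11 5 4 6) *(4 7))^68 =((1 7 4 6)(2 9 11 5 12))^68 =(2 5 9 12 11)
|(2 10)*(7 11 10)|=|(2 7 11 10)|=4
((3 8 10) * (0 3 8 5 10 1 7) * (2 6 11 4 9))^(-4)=((0 3 5 10 8 1 7)(2 6 11 4 9))^(-4)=(0 10 7 5 1 3 8)(2 6 11 4 9)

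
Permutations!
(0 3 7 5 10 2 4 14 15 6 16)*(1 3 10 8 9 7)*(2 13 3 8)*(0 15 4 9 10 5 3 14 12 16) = (0 5 2 9 7 3 1 8 10 13 14 4 12 16 15 6) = [5, 8, 9, 1, 12, 2, 0, 3, 10, 7, 13, 11, 16, 14, 4, 6, 15]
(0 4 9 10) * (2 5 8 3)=(0 4 9 10)(2 5 8 3)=[4, 1, 5, 2, 9, 8, 6, 7, 3, 10, 0]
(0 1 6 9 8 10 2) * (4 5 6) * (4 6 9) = (0 1 6 4 5 9 8 10 2) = [1, 6, 0, 3, 5, 9, 4, 7, 10, 8, 2]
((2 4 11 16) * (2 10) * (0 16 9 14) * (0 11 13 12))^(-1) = ((0 16 10 2 4 13 12)(9 14 11))^(-1) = (0 12 13 4 2 10 16)(9 11 14)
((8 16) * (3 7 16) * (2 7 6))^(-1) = (2 6 3 8 16 7)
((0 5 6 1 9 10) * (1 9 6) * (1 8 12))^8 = (12)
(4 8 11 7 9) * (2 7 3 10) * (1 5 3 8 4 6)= (1 5 3 10 2 7 9 6)(8 11)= [0, 5, 7, 10, 4, 3, 1, 9, 11, 6, 2, 8]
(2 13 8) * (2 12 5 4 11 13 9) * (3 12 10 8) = [0, 1, 9, 12, 11, 4, 6, 7, 10, 2, 8, 13, 5, 3] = (2 9)(3 12 5 4 11 13)(8 10)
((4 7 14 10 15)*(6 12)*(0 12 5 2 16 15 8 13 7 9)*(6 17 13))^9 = ((0 12 17 13 7 14 10 8 6 5 2 16 15 4 9))^9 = (0 5 13 15 10)(2 7 4 8 12)(6 17 16 14 9)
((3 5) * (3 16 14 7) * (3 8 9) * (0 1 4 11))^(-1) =(0 11 4 1)(3 9 8 7 14 16 5)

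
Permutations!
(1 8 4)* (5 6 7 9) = (1 8 4)(5 6 7 9) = [0, 8, 2, 3, 1, 6, 7, 9, 4, 5]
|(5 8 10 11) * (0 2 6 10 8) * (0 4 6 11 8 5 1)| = 20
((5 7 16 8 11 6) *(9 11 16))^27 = (5 9 6 7 11)(8 16)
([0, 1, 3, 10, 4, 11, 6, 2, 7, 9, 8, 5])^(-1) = (2 7 8 10 3)(5 11)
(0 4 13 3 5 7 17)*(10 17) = [4, 1, 2, 5, 13, 7, 6, 10, 8, 9, 17, 11, 12, 3, 14, 15, 16, 0] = (0 4 13 3 5 7 10 17)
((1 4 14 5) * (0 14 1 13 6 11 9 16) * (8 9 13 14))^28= ((0 8 9 16)(1 4)(5 14)(6 11 13))^28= (16)(6 11 13)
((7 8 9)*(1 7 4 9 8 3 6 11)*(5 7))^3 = ((1 5 7 3 6 11)(4 9))^3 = (1 3)(4 9)(5 6)(7 11)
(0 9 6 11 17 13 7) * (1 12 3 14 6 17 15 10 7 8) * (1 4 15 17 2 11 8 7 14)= [9, 12, 11, 1, 15, 5, 8, 0, 4, 2, 14, 17, 3, 7, 6, 10, 16, 13]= (0 9 2 11 17 13 7)(1 12 3)(4 15 10 14 6 8)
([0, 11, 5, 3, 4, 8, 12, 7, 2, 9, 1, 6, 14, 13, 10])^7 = [0, 11, 5, 3, 4, 8, 12, 7, 2, 9, 1, 6, 14, 13, 10]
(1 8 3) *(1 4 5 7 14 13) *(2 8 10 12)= (1 10 12 2 8 3 4 5 7 14 13)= [0, 10, 8, 4, 5, 7, 6, 14, 3, 9, 12, 11, 2, 1, 13]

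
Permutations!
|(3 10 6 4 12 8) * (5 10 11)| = 8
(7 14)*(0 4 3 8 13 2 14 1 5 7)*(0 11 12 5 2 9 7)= (0 4 3 8 13 9 7 1 2 14 11 12 5)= [4, 2, 14, 8, 3, 0, 6, 1, 13, 7, 10, 12, 5, 9, 11]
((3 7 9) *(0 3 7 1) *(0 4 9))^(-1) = ((0 3 1 4 9 7))^(-1) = (0 7 9 4 1 3)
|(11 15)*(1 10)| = 2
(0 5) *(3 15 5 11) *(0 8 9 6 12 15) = (0 11 3)(5 8 9 6 12 15) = [11, 1, 2, 0, 4, 8, 12, 7, 9, 6, 10, 3, 15, 13, 14, 5]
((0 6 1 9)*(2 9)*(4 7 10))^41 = (0 6 1 2 9)(4 10 7)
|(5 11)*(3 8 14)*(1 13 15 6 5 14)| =9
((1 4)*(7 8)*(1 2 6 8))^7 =((1 4 2 6 8 7))^7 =(1 4 2 6 8 7)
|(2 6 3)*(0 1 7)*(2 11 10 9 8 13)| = |(0 1 7)(2 6 3 11 10 9 8 13)| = 24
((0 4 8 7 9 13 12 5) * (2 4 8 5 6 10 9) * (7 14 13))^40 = (0 12 7)(2 8 6)(4 14 10)(5 13 9) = ((0 8 14 13 12 6 10 9 7 2 4 5))^40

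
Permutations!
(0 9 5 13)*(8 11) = (0 9 5 13)(8 11) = [9, 1, 2, 3, 4, 13, 6, 7, 11, 5, 10, 8, 12, 0]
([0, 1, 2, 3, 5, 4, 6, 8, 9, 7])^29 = [0, 1, 2, 3, 5, 4, 6, 9, 7, 8]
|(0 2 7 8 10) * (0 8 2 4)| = 2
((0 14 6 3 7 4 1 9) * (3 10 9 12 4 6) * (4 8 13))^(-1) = (0 9 10 6 7 3 14)(1 4 13 8 12)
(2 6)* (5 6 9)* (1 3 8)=(1 3 8)(2 9 5 6)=[0, 3, 9, 8, 4, 6, 2, 7, 1, 5]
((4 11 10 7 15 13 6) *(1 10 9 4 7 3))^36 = (15)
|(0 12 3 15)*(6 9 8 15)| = |(0 12 3 6 9 8 15)| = 7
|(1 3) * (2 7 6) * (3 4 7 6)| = 4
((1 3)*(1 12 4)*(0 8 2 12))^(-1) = ((0 8 2 12 4 1 3))^(-1) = (0 3 1 4 12 2 8)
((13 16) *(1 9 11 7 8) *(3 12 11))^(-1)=((1 9 3 12 11 7 8)(13 16))^(-1)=(1 8 7 11 12 3 9)(13 16)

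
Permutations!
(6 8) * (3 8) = (3 8 6) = [0, 1, 2, 8, 4, 5, 3, 7, 6]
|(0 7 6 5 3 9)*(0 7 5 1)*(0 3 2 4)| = |(0 5 2 4)(1 3 9 7 6)| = 20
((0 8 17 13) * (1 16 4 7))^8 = (17)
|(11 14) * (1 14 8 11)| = 2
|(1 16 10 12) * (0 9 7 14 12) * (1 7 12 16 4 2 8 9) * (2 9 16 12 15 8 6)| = 24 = |(0 1 4 9 15 8 16 10)(2 6)(7 14 12)|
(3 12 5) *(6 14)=(3 12 5)(6 14)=[0, 1, 2, 12, 4, 3, 14, 7, 8, 9, 10, 11, 5, 13, 6]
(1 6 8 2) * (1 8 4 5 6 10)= [0, 10, 8, 3, 5, 6, 4, 7, 2, 9, 1]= (1 10)(2 8)(4 5 6)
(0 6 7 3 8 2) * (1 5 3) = (0 6 7 1 5 3 8 2) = [6, 5, 0, 8, 4, 3, 7, 1, 2]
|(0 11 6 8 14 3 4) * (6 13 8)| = |(0 11 13 8 14 3 4)| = 7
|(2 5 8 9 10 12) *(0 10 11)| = |(0 10 12 2 5 8 9 11)| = 8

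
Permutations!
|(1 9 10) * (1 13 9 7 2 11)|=|(1 7 2 11)(9 10 13)|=12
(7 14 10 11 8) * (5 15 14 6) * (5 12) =(5 15 14 10 11 8 7 6 12) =[0, 1, 2, 3, 4, 15, 12, 6, 7, 9, 11, 8, 5, 13, 10, 14]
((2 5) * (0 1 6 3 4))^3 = ((0 1 6 3 4)(2 5))^3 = (0 3 1 4 6)(2 5)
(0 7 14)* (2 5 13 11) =[7, 1, 5, 3, 4, 13, 6, 14, 8, 9, 10, 2, 12, 11, 0] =(0 7 14)(2 5 13 11)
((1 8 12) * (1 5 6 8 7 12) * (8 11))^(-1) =((1 7 12 5 6 11 8))^(-1) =(1 8 11 6 5 12 7)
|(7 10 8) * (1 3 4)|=|(1 3 4)(7 10 8)|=3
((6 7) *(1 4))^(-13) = (1 4)(6 7)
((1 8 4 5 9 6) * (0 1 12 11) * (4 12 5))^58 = ((0 1 8 12 11)(5 9 6))^58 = (0 12 1 11 8)(5 9 6)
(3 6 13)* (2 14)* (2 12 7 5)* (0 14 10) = (0 14 12 7 5 2 10)(3 6 13) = [14, 1, 10, 6, 4, 2, 13, 5, 8, 9, 0, 11, 7, 3, 12]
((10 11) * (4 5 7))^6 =(11)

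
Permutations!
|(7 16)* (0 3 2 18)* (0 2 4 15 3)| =6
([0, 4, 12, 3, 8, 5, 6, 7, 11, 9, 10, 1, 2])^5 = [0, 4, 12, 3, 8, 5, 6, 7, 11, 9, 10, 1, 2]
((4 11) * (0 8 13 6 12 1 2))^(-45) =(0 12 8 1 13 2 6)(4 11)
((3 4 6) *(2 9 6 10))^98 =((2 9 6 3 4 10))^98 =(2 6 4)(3 10 9)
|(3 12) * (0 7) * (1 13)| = 2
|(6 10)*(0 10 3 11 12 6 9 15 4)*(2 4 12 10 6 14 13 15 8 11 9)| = |(0 6 3 9 8 11 10 2 4)(12 14 13 15)| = 36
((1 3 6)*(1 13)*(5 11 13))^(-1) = ((1 3 6 5 11 13))^(-1) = (1 13 11 5 6 3)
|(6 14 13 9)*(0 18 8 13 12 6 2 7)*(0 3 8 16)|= 6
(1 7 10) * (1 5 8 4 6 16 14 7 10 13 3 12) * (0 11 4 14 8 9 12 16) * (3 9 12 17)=(0 11 4 6)(1 10 5 12)(3 16 8 14 7 13 9 17)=[11, 10, 2, 16, 6, 12, 0, 13, 14, 17, 5, 4, 1, 9, 7, 15, 8, 3]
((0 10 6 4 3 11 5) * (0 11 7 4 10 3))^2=((0 3 7 4)(5 11)(6 10))^2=(11)(0 7)(3 4)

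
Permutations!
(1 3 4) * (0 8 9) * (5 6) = (0 8 9)(1 3 4)(5 6) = [8, 3, 2, 4, 1, 6, 5, 7, 9, 0]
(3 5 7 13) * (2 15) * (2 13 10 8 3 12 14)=[0, 1, 15, 5, 4, 7, 6, 10, 3, 9, 8, 11, 14, 12, 2, 13]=(2 15 13 12 14)(3 5 7 10 8)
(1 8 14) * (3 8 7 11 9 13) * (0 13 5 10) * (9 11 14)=(0 13 3 8 9 5 10)(1 7 14)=[13, 7, 2, 8, 4, 10, 6, 14, 9, 5, 0, 11, 12, 3, 1]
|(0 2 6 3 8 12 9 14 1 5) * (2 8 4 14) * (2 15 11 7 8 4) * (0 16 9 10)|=39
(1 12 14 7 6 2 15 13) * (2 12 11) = [0, 11, 15, 3, 4, 5, 12, 6, 8, 9, 10, 2, 14, 1, 7, 13] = (1 11 2 15 13)(6 12 14 7)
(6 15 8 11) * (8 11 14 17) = (6 15 11)(8 14 17) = [0, 1, 2, 3, 4, 5, 15, 7, 14, 9, 10, 6, 12, 13, 17, 11, 16, 8]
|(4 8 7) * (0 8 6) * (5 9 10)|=15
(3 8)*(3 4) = (3 8 4) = [0, 1, 2, 8, 3, 5, 6, 7, 4]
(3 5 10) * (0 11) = (0 11)(3 5 10) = [11, 1, 2, 5, 4, 10, 6, 7, 8, 9, 3, 0]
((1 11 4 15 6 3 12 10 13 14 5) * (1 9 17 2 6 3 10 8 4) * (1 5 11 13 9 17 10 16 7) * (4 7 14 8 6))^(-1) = (1 7 8 13)(2 17 5 11 14 16 6 12 3 15 4)(9 10)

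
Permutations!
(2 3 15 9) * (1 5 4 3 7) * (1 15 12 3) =(1 5 4)(2 7 15 9)(3 12) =[0, 5, 7, 12, 1, 4, 6, 15, 8, 2, 10, 11, 3, 13, 14, 9]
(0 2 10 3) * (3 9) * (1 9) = [2, 9, 10, 0, 4, 5, 6, 7, 8, 3, 1] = (0 2 10 1 9 3)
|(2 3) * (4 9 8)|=6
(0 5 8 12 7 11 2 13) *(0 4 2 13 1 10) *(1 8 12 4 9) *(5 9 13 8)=(13)(0 9 1 10)(2 5 12 7 11 8 4)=[9, 10, 5, 3, 2, 12, 6, 11, 4, 1, 0, 8, 7, 13]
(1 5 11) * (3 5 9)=(1 9 3 5 11)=[0, 9, 2, 5, 4, 11, 6, 7, 8, 3, 10, 1]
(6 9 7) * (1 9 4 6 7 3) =(1 9 3)(4 6) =[0, 9, 2, 1, 6, 5, 4, 7, 8, 3]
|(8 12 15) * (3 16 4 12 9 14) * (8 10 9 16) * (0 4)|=10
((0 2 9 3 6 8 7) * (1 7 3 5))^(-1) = (0 7 1 5 9 2)(3 8 6)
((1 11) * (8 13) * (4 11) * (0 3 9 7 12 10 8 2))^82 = (0 3 9 7 12 10 8 13 2)(1 4 11)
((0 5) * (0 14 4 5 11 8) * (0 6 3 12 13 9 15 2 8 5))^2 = (0 5 4 11 14)(2 6 12 9)(3 13 15 8)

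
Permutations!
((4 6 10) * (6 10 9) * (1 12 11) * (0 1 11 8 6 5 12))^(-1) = ((0 1)(4 10)(5 12 8 6 9))^(-1) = (0 1)(4 10)(5 9 6 8 12)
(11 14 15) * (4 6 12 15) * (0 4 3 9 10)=(0 4 6 12 15 11 14 3 9 10)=[4, 1, 2, 9, 6, 5, 12, 7, 8, 10, 0, 14, 15, 13, 3, 11]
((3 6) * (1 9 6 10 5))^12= ((1 9 6 3 10 5))^12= (10)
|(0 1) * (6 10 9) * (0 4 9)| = 6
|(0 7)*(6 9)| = |(0 7)(6 9)| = 2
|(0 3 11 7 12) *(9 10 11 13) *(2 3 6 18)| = |(0 6 18 2 3 13 9 10 11 7 12)| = 11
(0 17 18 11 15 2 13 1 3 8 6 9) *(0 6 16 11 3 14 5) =(0 17 18 3 8 16 11 15 2 13 1 14 5)(6 9) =[17, 14, 13, 8, 4, 0, 9, 7, 16, 6, 10, 15, 12, 1, 5, 2, 11, 18, 3]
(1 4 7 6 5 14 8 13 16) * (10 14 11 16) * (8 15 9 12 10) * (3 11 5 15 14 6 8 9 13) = (1 4 7 8 3 11 16)(6 15 13 9 12 10) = [0, 4, 2, 11, 7, 5, 15, 8, 3, 12, 6, 16, 10, 9, 14, 13, 1]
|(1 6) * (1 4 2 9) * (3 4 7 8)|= 8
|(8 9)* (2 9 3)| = 4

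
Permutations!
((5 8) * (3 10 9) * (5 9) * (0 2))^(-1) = ((0 2)(3 10 5 8 9))^(-1) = (0 2)(3 9 8 5 10)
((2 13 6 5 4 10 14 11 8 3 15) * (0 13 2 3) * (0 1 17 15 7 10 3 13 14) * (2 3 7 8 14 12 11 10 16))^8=((0 12 11 14 10)(1 17 15 13 6 5 4 7 16 2 3 8))^8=(0 14 12 10 11)(1 16 6)(2 5 17)(3 4 15)(7 13 8)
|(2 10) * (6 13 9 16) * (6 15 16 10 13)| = 4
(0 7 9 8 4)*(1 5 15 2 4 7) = (0 1 5 15 2 4)(7 9 8) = [1, 5, 4, 3, 0, 15, 6, 9, 7, 8, 10, 11, 12, 13, 14, 2]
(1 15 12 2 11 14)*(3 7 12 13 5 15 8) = (1 8 3 7 12 2 11 14)(5 15 13) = [0, 8, 11, 7, 4, 15, 6, 12, 3, 9, 10, 14, 2, 5, 1, 13]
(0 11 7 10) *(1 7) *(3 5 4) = [11, 7, 2, 5, 3, 4, 6, 10, 8, 9, 0, 1] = (0 11 1 7 10)(3 5 4)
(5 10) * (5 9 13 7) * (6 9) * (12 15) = [0, 1, 2, 3, 4, 10, 9, 5, 8, 13, 6, 11, 15, 7, 14, 12] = (5 10 6 9 13 7)(12 15)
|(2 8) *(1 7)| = 2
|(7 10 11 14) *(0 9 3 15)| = 4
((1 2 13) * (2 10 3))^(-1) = ((1 10 3 2 13))^(-1) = (1 13 2 3 10)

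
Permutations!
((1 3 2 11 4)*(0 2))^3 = (0 4)(1 2)(3 11)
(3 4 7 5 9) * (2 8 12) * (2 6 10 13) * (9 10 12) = (2 8 9 3 4 7 5 10 13)(6 12) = [0, 1, 8, 4, 7, 10, 12, 5, 9, 3, 13, 11, 6, 2]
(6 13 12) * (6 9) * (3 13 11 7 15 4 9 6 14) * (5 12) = (3 13 5 12 6 11 7 15 4 9 14) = [0, 1, 2, 13, 9, 12, 11, 15, 8, 14, 10, 7, 6, 5, 3, 4]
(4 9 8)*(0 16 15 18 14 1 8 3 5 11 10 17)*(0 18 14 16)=[0, 8, 2, 5, 9, 11, 6, 7, 4, 3, 17, 10, 12, 13, 1, 14, 15, 18, 16]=(1 8 4 9 3 5 11 10 17 18 16 15 14)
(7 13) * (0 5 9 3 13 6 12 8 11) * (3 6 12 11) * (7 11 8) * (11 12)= (0 5 9 6 8 3 13 12 7 11)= [5, 1, 2, 13, 4, 9, 8, 11, 3, 6, 10, 0, 7, 12]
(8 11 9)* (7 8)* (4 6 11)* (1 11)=[0, 11, 2, 3, 6, 5, 1, 8, 4, 7, 10, 9]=(1 11 9 7 8 4 6)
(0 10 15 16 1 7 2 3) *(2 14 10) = (0 2 3)(1 7 14 10 15 16) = [2, 7, 3, 0, 4, 5, 6, 14, 8, 9, 15, 11, 12, 13, 10, 16, 1]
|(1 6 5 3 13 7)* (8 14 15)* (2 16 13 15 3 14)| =11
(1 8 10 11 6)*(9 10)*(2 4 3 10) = (1 8 9 2 4 3 10 11 6) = [0, 8, 4, 10, 3, 5, 1, 7, 9, 2, 11, 6]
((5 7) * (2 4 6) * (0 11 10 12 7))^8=((0 11 10 12 7 5)(2 4 6))^8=(0 10 7)(2 6 4)(5 11 12)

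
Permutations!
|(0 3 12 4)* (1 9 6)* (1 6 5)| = |(0 3 12 4)(1 9 5)| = 12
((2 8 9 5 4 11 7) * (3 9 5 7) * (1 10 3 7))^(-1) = (1 9 3 10)(2 7 11 4 5 8)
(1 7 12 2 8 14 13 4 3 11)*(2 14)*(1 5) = [0, 7, 8, 11, 3, 1, 6, 12, 2, 9, 10, 5, 14, 4, 13] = (1 7 12 14 13 4 3 11 5)(2 8)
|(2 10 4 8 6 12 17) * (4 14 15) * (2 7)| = |(2 10 14 15 4 8 6 12 17 7)| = 10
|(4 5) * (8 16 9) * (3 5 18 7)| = 15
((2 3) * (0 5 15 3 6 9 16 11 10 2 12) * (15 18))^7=((0 5 18 15 3 12)(2 6 9 16 11 10))^7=(0 5 18 15 3 12)(2 6 9 16 11 10)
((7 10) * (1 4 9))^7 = (1 4 9)(7 10)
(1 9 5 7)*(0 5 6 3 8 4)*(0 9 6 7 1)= [5, 6, 2, 8, 9, 1, 3, 0, 4, 7]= (0 5 1 6 3 8 4 9 7)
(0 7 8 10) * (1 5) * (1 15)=(0 7 8 10)(1 5 15)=[7, 5, 2, 3, 4, 15, 6, 8, 10, 9, 0, 11, 12, 13, 14, 1]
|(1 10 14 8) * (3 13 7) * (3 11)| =|(1 10 14 8)(3 13 7 11)| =4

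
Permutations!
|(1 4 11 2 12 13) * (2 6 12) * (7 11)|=7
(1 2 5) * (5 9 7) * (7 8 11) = (1 2 9 8 11 7 5) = [0, 2, 9, 3, 4, 1, 6, 5, 11, 8, 10, 7]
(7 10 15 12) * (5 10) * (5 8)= (5 10 15 12 7 8)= [0, 1, 2, 3, 4, 10, 6, 8, 5, 9, 15, 11, 7, 13, 14, 12]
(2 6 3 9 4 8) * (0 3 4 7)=(0 3 9 7)(2 6 4 8)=[3, 1, 6, 9, 8, 5, 4, 0, 2, 7]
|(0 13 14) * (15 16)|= 6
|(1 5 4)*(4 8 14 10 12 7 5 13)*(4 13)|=6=|(1 4)(5 8 14 10 12 7)|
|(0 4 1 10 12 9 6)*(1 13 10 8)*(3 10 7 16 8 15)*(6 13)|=|(0 4 6)(1 15 3 10 12 9 13 7 16 8)|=30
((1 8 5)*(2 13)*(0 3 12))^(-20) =((0 3 12)(1 8 5)(2 13))^(-20) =(13)(0 3 12)(1 8 5)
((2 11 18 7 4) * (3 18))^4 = ((2 11 3 18 7 4))^4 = (2 7 3)(4 18 11)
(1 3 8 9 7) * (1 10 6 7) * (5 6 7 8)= (1 3 5 6 8 9)(7 10)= [0, 3, 2, 5, 4, 6, 8, 10, 9, 1, 7]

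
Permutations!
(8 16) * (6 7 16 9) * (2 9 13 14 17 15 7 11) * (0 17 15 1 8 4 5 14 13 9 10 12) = (0 17 1 8 9 6 11 2 10 12)(4 5 14 15 7 16) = [17, 8, 10, 3, 5, 14, 11, 16, 9, 6, 12, 2, 0, 13, 15, 7, 4, 1]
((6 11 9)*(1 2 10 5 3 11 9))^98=((1 2 10 5 3 11)(6 9))^98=(1 10 3)(2 5 11)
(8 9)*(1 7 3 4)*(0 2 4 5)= [2, 7, 4, 5, 1, 0, 6, 3, 9, 8]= (0 2 4 1 7 3 5)(8 9)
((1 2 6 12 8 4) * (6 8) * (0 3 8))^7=((0 3 8 4 1 2)(6 12))^7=(0 3 8 4 1 2)(6 12)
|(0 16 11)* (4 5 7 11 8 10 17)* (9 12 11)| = |(0 16 8 10 17 4 5 7 9 12 11)| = 11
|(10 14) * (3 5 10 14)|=3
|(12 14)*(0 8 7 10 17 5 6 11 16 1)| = 10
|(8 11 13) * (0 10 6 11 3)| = |(0 10 6 11 13 8 3)| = 7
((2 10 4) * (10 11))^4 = (11)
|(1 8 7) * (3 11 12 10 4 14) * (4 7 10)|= |(1 8 10 7)(3 11 12 4 14)|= 20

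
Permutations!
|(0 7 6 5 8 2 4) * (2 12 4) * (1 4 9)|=9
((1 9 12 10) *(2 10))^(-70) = (12)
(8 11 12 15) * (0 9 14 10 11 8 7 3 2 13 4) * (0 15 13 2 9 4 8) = (0 4 15 7 3 9 14 10 11 12 13 8) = [4, 1, 2, 9, 15, 5, 6, 3, 0, 14, 11, 12, 13, 8, 10, 7]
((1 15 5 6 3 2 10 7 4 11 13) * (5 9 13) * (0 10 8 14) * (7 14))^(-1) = (0 14 10)(1 13 9 15)(2 3 6 5 11 4 7 8)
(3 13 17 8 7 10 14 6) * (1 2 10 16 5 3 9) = [0, 2, 10, 13, 4, 3, 9, 16, 7, 1, 14, 11, 12, 17, 6, 15, 5, 8] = (1 2 10 14 6 9)(3 13 17 8 7 16 5)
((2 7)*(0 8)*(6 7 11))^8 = ((0 8)(2 11 6 7))^8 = (11)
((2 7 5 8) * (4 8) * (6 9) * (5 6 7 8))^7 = ((2 8)(4 5)(6 9 7))^7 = (2 8)(4 5)(6 9 7)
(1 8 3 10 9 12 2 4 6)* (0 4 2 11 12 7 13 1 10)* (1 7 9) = [4, 8, 2, 0, 6, 5, 10, 13, 3, 9, 1, 12, 11, 7] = (0 4 6 10 1 8 3)(7 13)(11 12)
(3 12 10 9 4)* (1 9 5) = (1 9 4 3 12 10 5) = [0, 9, 2, 12, 3, 1, 6, 7, 8, 4, 5, 11, 10]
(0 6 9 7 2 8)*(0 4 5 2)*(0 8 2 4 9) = [6, 1, 2, 3, 5, 4, 0, 8, 9, 7] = (0 6)(4 5)(7 8 9)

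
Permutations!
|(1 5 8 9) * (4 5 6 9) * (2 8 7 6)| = |(1 2 8 4 5 7 6 9)| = 8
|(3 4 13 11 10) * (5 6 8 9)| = |(3 4 13 11 10)(5 6 8 9)| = 20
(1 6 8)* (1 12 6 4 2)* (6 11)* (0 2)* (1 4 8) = (0 2 4)(1 8 12 11 6) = [2, 8, 4, 3, 0, 5, 1, 7, 12, 9, 10, 6, 11]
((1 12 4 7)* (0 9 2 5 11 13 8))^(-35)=((0 9 2 5 11 13 8)(1 12 4 7))^(-35)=(13)(1 12 4 7)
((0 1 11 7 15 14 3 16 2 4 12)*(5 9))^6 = (0 3 1 16 11 2 7 4 15 12 14)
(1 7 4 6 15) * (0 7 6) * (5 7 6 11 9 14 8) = [6, 11, 2, 3, 0, 7, 15, 4, 5, 14, 10, 9, 12, 13, 8, 1] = (0 6 15 1 11 9 14 8 5 7 4)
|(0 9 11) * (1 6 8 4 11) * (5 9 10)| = |(0 10 5 9 1 6 8 4 11)| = 9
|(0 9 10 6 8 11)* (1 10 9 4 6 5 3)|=|(0 4 6 8 11)(1 10 5 3)|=20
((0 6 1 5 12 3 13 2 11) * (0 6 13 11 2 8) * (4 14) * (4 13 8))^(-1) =(0 8)(1 6 11 3 12 5)(4 13 14)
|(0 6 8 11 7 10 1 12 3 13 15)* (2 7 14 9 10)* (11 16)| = |(0 6 8 16 11 14 9 10 1 12 3 13 15)(2 7)| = 26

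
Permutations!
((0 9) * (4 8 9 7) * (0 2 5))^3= ((0 7 4 8 9 2 5))^3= (0 8 5 4 2 7 9)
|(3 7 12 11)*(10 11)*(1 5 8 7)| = |(1 5 8 7 12 10 11 3)| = 8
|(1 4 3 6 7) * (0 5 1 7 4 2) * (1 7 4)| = |(0 5 7 4 3 6 1 2)| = 8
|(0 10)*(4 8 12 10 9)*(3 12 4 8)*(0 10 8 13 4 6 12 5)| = |(0 9 13 4 3 5)(6 12 8)| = 6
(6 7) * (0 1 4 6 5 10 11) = (0 1 4 6 7 5 10 11) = [1, 4, 2, 3, 6, 10, 7, 5, 8, 9, 11, 0]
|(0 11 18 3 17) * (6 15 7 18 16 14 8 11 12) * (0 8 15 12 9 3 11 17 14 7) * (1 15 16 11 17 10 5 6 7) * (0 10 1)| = |(0 9 3 14 16)(1 15 10 5 6 12 7 18 17 8)| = 10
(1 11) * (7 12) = (1 11)(7 12) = [0, 11, 2, 3, 4, 5, 6, 12, 8, 9, 10, 1, 7]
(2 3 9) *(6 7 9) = (2 3 6 7 9) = [0, 1, 3, 6, 4, 5, 7, 9, 8, 2]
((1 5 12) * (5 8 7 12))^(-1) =(1 12 7 8)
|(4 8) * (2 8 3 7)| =|(2 8 4 3 7)| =5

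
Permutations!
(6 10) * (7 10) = [0, 1, 2, 3, 4, 5, 7, 10, 8, 9, 6] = (6 7 10)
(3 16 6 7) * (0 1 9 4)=(0 1 9 4)(3 16 6 7)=[1, 9, 2, 16, 0, 5, 7, 3, 8, 4, 10, 11, 12, 13, 14, 15, 6]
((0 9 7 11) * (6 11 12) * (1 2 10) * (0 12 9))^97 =((1 2 10)(6 11 12)(7 9))^97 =(1 2 10)(6 11 12)(7 9)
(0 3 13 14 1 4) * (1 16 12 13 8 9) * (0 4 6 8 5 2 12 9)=(0 3 5 2 12 13 14 16 9 1 6 8)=[3, 6, 12, 5, 4, 2, 8, 7, 0, 1, 10, 11, 13, 14, 16, 15, 9]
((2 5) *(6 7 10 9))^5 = (2 5)(6 7 10 9) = ((2 5)(6 7 10 9))^5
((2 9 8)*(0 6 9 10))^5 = ((0 6 9 8 2 10))^5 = (0 10 2 8 9 6)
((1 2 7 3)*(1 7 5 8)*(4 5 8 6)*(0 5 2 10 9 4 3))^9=((0 5 6 3 7)(1 10 9 4 2 8))^9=(0 7 3 6 5)(1 4)(2 10)(8 9)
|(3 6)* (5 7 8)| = |(3 6)(5 7 8)| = 6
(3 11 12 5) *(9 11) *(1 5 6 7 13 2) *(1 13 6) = (1 5 3 9 11 12)(2 13)(6 7) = [0, 5, 13, 9, 4, 3, 7, 6, 8, 11, 10, 12, 1, 2]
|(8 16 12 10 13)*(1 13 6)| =7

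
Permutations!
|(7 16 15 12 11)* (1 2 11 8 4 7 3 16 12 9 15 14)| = 12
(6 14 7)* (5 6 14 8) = (5 6 8)(7 14) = [0, 1, 2, 3, 4, 6, 8, 14, 5, 9, 10, 11, 12, 13, 7]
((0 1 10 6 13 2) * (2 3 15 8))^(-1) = ((0 1 10 6 13 3 15 8 2))^(-1) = (0 2 8 15 3 13 6 10 1)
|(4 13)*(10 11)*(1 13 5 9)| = 10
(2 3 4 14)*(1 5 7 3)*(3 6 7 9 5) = (1 3 4 14 2)(5 9)(6 7) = [0, 3, 1, 4, 14, 9, 7, 6, 8, 5, 10, 11, 12, 13, 2]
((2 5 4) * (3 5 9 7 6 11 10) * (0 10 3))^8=(11)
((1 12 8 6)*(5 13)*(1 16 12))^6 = ((5 13)(6 16 12 8))^6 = (6 12)(8 16)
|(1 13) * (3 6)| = |(1 13)(3 6)| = 2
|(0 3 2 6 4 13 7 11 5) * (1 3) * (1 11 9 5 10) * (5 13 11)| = |(0 5)(1 3 2 6 4 11 10)(7 9 13)| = 42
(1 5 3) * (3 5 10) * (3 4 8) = (1 10 4 8 3) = [0, 10, 2, 1, 8, 5, 6, 7, 3, 9, 4]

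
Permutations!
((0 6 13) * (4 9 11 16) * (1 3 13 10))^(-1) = ((0 6 10 1 3 13)(4 9 11 16))^(-1) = (0 13 3 1 10 6)(4 16 11 9)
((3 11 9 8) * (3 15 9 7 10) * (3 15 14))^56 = ((3 11 7 10 15 9 8 14))^56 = (15)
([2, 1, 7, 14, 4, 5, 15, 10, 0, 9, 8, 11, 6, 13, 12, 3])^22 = [7, 1, 10, 12, 4, 5, 3, 8, 2, 9, 0, 11, 15, 13, 6, 14]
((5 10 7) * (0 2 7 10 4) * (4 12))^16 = (0 12 7)(2 4 5)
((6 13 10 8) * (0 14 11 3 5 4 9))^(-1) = (0 9 4 5 3 11 14)(6 8 10 13)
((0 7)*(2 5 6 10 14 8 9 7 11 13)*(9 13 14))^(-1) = ((0 11 14 8 13 2 5 6 10 9 7))^(-1) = (0 7 9 10 6 5 2 13 8 14 11)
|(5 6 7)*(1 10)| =6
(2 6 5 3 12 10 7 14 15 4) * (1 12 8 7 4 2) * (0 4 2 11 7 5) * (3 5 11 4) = (0 3 8 11 7 14 15 4 1 12 10 2 6) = [3, 12, 6, 8, 1, 5, 0, 14, 11, 9, 2, 7, 10, 13, 15, 4]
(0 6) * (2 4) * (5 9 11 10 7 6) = [5, 1, 4, 3, 2, 9, 0, 6, 8, 11, 7, 10] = (0 5 9 11 10 7 6)(2 4)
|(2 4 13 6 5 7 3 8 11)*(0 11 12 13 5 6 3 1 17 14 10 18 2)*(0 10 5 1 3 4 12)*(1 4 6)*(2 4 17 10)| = |(0 11 2 12 13 6 1 10 18 4 17 14 5 7 3 8)| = 16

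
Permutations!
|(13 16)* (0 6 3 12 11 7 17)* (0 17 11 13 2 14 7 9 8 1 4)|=14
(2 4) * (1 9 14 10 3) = [0, 9, 4, 1, 2, 5, 6, 7, 8, 14, 3, 11, 12, 13, 10] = (1 9 14 10 3)(2 4)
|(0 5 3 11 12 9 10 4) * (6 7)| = 8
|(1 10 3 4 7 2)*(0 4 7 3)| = |(0 4 3 7 2 1 10)| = 7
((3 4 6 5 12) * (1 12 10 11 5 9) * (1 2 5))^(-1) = ((1 12 3 4 6 9 2 5 10 11))^(-1) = (1 11 10 5 2 9 6 4 3 12)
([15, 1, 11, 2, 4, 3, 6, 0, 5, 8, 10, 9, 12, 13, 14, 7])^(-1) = [7, 1, 3, 5, 4, 8, 6, 15, 9, 11, 10, 2, 12, 13, 14, 0]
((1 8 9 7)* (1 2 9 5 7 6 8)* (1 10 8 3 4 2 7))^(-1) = (1 5 8 10)(2 4 3 6 9)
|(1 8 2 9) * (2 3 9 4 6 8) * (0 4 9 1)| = 8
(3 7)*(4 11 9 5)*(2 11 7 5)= (2 11 9)(3 5 4 7)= [0, 1, 11, 5, 7, 4, 6, 3, 8, 2, 10, 9]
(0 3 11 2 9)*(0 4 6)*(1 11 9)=(0 3 9 4 6)(1 11 2)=[3, 11, 1, 9, 6, 5, 0, 7, 8, 4, 10, 2]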